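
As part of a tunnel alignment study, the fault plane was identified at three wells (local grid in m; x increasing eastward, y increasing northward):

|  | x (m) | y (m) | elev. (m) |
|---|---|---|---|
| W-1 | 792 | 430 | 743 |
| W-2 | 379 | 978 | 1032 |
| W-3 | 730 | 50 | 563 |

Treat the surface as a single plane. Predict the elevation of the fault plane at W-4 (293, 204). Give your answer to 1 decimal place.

Let the plane be z = a·x + b·y + c.
W-2−W-1: −413a + 548b = 289;  W-3−W-1: −62a − 380b = −180.
Solving gives a = −0.05856, b = 0.48324.
Then c = 743 − a·792 − b·430 = 581.59.
At (293, 204): z = −17.2 + 98.6 + 581.59 = 663.0 m.

663.0 m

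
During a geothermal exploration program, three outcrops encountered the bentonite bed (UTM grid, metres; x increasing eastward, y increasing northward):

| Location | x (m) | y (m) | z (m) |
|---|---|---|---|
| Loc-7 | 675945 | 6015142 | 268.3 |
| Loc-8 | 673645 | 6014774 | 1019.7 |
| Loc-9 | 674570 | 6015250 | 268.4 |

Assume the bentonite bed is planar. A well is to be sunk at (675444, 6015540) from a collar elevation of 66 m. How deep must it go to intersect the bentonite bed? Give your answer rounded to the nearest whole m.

Two edge vectors: Loc-7→Loc-8 = (-2300, -368, 751.4), Loc-7→Loc-9 = (-1375, 108, 0.1).
Normal n = (Loc-7→Loc-8) × (Loc-7→Loc-9) = (-81188, -1032945, -754400).
So ∂z/∂x = −n_x/n_z = −0.10761930 and ∂z/∂y = −n_y/n_z = −1.36922720.
Intercept c from Loc-7: 268.3 + 72744.73 + 8236096.04 = 8309109.07.
At (675444, 6015540): z_contact = −72690.8 − 8236641.0 + 8309109.07 = -222.7 m.
Depth below ground = 66 − (-222.7) = 289 m.

289 m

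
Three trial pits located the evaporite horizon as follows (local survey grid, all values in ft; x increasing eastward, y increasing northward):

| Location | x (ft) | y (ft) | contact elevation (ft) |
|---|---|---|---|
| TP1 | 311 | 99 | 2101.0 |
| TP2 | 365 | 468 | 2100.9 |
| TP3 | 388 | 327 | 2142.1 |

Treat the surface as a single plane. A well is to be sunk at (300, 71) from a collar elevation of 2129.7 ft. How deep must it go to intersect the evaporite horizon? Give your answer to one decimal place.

35.2 ft

Two edge vectors: TP1→TP2 = (54, 369, -0.1), TP1→TP3 = (77, 228, 41.1).
Normal n = (TP1→TP2) × (TP1→TP3) = (15188.7, -2227.1, -16101).
So ∂z/∂x = −n_x/n_z = 0.94334 and ∂z/∂y = −n_y/n_z = −0.13832.
Intercept c from TP1: 2101 − 293.38 + 13.69 = 1821.32.
At (300, 71): z_contact = 283.00 − 9.82 + 1821.32 = 2094.50 ft.
Depth below ground = 2129.7 − 2094.50 = 35.2 ft.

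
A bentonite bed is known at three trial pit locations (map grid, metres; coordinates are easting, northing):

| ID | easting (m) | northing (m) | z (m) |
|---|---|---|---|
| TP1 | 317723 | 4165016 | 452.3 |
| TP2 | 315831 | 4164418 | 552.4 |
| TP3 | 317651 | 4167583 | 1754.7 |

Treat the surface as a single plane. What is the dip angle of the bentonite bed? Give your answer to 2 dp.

28.55°

Let the plane be z = a·easting + b·northing + c.
TP2−TP1: −1892a − 598b = 100.1;  TP3−TP1: −72a + 2567b = 1302.4.
Solving gives a = −0.21139, b = 0.50143.
Gradient magnitude |∇z| = √(a² + b²) = √(0.04469 + 0.25144) = 0.54417.
True dip = arctan(0.54417) = 28.55°, dipping toward SSE (azimuth ≈ 157°).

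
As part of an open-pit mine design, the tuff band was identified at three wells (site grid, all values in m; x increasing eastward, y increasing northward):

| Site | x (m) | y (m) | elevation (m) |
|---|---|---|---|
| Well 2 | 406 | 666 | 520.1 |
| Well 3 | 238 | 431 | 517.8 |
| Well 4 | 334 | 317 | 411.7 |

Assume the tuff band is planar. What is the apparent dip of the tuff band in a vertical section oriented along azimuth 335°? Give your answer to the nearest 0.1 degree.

32.7°

Let the plane be z = a·x + b·y + c.
Well 3−Well 2: −168a − 235b = −2.3;  Well 4−Well 2: −72a − 349b = −108.4.
Solving gives a = −0.59147, b = 0.43262.
Unit vector along 335° is (sin 335°, cos 335°) = (-0.4226, 0.9063).
Slope in that direction = a·(-0.4226) + b·(0.9063) = 0.64206.
Apparent dip = arctan|0.64206| = 32.7° (true dip is 36.2°, so apparent ≤ true as expected).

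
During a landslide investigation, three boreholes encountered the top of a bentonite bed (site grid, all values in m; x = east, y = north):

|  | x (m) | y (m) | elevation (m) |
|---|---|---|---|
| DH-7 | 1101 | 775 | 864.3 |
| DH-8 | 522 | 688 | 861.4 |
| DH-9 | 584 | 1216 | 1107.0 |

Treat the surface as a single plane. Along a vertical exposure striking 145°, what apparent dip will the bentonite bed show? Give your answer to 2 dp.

23.04°

Two edge vectors: DH-7→DH-8 = (-579, -87, -2.9), DH-7→DH-9 = (-517, 441, 242.7).
Normal n = (DH-7→DH-8) × (DH-7→DH-9) = (-19836, 142022.6, -300318).
So ∂z/∂x = −n_x/n_z = −0.06605 and ∂z/∂y = −n_y/n_z = 0.47291.
Unit vector along 145° is (sin 145°, cos 145°) = (0.5736, -0.8192).
Slope in that direction = a·(0.5736) + b·(-0.8192) = −0.42527.
Apparent dip = arctan|0.42527| = 23.04° (true dip is 25.5°, so apparent ≤ true as expected).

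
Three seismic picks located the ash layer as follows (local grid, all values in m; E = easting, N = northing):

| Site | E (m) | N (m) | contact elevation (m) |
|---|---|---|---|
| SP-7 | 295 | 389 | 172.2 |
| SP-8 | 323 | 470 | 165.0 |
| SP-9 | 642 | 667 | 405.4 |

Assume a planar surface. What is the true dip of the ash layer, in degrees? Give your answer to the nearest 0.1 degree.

48.2°

Two edge vectors: SP-7→SP-8 = (28, 81, -7.2), SP-7→SP-9 = (347, 278, 233.2).
Normal n = (SP-7→SP-8) × (SP-7→SP-9) = (20890.8, -9028, -20323).
So ∂z/∂E = −n_x/n_z = 1.02794 and ∂z/∂N = −n_y/n_z = −0.44423.
Gradient magnitude |∇z| = √(a² + b²) = √(1.05666 + 0.19734) = 1.11982.
True dip = arctan(1.11982) = 48.2°, dipping toward WNW (azimuth ≈ 293°).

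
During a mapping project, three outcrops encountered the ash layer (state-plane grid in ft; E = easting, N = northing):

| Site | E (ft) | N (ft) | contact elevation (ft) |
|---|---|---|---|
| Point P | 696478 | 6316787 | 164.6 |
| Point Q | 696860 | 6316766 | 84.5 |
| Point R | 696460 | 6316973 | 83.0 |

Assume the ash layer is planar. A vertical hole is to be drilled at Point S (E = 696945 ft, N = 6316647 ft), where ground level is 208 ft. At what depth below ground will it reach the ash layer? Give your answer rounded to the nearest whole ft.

Two edge vectors: Point P→Point Q = (382, -21, -80.1), Point P→Point R = (-18, 186, -81.6).
Normal n = (Point P→Point Q) × (Point P→Point R) = (16612.2, 32613, 70674).
So ∂z/∂E = −n_x/n_z = −0.23505391 and ∂z/∂N = −n_y/n_z = −0.46145683.
Intercept c from Point P: 164.6 + 163709.88 + 2914924.50 = 3078798.98.
At (696945, 6316647): z_contact = −163819.6 − 2914859.9 + 3078798.98 = 119.4 ft.
Depth below ground = 208 − 119.4 = 89 ft.

89 ft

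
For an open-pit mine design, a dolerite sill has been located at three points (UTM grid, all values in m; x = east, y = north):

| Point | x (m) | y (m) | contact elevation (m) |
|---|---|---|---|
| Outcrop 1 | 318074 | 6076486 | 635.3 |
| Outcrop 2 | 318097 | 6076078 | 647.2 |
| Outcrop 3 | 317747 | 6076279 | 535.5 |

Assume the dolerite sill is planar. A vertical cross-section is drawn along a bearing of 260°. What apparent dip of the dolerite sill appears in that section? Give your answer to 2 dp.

Two edge vectors: Outcrop 1→Outcrop 2 = (23, -408, 11.9), Outcrop 1→Outcrop 3 = (-327, -207, -99.8).
Normal n = (Outcrop 1→Outcrop 2) × (Outcrop 1→Outcrop 3) = (43181.7, -1595.9, -138177).
So ∂z/∂x = −n_x/n_z = 0.31251 and ∂z/∂y = −n_y/n_z = −0.01155.
Unit vector along 260° is (sin 260°, cos 260°) = (-0.9848, -0.1736).
Slope in that direction = a·(-0.9848) + b·(-0.1736) = −0.30576.
Apparent dip = arctan|0.30576| = 17.00° (true dip is 17.4°, so apparent ≤ true as expected).

17.00°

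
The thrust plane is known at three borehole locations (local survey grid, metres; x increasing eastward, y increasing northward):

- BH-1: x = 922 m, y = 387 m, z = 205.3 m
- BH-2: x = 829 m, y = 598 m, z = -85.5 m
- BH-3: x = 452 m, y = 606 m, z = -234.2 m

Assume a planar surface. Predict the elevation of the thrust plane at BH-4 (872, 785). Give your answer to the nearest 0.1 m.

Let the plane be z = a·x + b·y + c.
BH-2−BH-1: −93a + 211b = −290.8;  BH-3−BH-1: −470a + 219b = −439.5.
Solving gives a = 0.36863, b = −1.21572.
Then c = 205.3 − a·922 − b·387 = 335.91.
At (872, 785): z = 321.4 − 954.3 + 335.91 = -297.0 m.

-297.0 m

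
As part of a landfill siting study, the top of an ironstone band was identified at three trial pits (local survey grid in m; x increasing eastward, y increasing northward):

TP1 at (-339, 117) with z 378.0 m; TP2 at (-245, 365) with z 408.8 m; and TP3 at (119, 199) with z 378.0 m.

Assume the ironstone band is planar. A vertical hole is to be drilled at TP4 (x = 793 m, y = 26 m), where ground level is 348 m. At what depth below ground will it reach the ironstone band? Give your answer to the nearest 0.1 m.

9.1 m

Two edge vectors: TP1→TP2 = (94, 248, 30.8), TP1→TP3 = (458, 82, 0).
Normal n = (TP1→TP2) × (TP1→TP3) = (-2525.6, 14106.4, -105876).
So ∂z/∂x = −n_x/n_z = −0.02385 and ∂z/∂y = −n_y/n_z = 0.13324.
Intercept c from TP1: 378 − 8.09 − 15.59 = 354.32.
At (793, 26): z_contact = −18.92 + 3.46 + 354.32 = 338.87 m.
Depth below ground = 348 − 338.87 = 9.1 m.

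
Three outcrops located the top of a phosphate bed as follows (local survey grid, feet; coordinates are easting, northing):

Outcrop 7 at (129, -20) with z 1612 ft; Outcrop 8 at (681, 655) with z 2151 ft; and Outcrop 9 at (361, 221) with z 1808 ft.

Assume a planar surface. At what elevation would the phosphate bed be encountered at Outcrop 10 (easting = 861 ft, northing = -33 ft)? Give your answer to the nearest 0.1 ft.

1677.3 ft

Two edge vectors: Outcrop 7→Outcrop 8 = (552, 675, 539), Outcrop 7→Outcrop 9 = (232, 241, 196).
Normal n = (Outcrop 7→Outcrop 8) × (Outcrop 7→Outcrop 9) = (2401, 16856, -23568).
So ∂z/∂easting = −n_x/n_z = 0.10188 and ∂z/∂northing = −n_y/n_z = 0.71521.
Intercept c from Outcrop 7: 1612 − 13.14 + 14.30 = 1613.16.
At (861, -33): z = 87.7 − 23.6 + 1613.16 = 1677.3 ft.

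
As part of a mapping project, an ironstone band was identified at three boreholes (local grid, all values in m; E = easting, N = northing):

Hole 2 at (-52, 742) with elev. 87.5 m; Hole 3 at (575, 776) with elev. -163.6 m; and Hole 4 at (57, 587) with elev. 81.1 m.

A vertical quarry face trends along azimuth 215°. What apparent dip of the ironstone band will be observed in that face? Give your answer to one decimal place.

Let the plane be z = a·E + b·N + c.
Hole 3−Hole 2: 627a + 34b = −251.1;  Hole 4−Hole 2: 109a − 155b = −6.4.
Solving gives a = −0.38792, b = −0.23151.
Unit vector along 215° is (sin 215°, cos 215°) = (-0.5736, -0.8192).
Slope in that direction = a·(-0.5736) + b·(-0.8192) = 0.41214.
Apparent dip = arctan|0.41214| = 22.4° (true dip is 24.3°, so apparent ≤ true as expected).

22.4°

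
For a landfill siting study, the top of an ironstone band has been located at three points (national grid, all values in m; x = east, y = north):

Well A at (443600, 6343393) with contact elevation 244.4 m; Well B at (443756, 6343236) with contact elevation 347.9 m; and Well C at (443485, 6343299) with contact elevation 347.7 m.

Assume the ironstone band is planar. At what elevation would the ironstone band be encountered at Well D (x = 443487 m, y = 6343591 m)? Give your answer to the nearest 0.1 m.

97.3 m

Let the plane be z = a·x + b·y + c.
Well B−Well A: 156a − 157b = 103.5;  Well C−Well A: −115a − 94b = 103.3.
Solving gives a = −0.198328189, b = −0.856300620.
Then c = 244.4 − a·443600 − b·6343393 = 5520074.15.
At (443487, 6343591): z = −87956.0 − 5432020.9 + 5520074.15 = 97.3 m.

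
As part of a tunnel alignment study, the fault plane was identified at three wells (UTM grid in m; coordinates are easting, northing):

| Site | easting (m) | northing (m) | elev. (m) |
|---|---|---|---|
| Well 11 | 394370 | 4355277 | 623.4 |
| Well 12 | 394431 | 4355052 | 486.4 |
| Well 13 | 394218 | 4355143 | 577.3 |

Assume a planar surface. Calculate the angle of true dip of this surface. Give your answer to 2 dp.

30.49°

Let the plane be z = a·easting + b·northing + c.
Well 12−Well 11: 61a − 225b = −137;  Well 13−Well 11: −152a − 134b = −46.1.
Solving gives a = −0.18845, b = 0.55780.
Gradient magnitude |∇z| = √(a² + b²) = √(0.03551 + 0.31114) = 0.58877.
True dip = arctan(0.58877) = 30.49°, dipping toward SSE (azimuth ≈ 161°).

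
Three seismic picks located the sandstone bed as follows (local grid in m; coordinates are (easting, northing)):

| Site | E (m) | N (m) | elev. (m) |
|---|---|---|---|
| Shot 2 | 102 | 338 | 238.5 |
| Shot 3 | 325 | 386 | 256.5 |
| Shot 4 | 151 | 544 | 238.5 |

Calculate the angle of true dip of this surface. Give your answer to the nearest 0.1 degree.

5.0°

Let the plane be z = a·E + b·N + c.
Shot 3−Shot 2: 223a + 48b = 18;  Shot 4−Shot 2: 49a + 206b = 0.
Solving gives a = 0.08507, b = −0.02024.
Gradient magnitude |∇z| = √(a² + b²) = √(0.00724 + 0.00041) = 0.08745.
True dip = arctan(0.08745) = 5.0°, dipping toward WNW (azimuth ≈ 283°).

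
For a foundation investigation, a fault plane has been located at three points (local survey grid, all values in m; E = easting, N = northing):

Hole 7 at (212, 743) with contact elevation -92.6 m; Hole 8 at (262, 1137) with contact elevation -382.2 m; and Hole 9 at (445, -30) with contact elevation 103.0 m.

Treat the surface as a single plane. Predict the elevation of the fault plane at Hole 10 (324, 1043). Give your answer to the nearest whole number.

-396 m

Two edge vectors: Hole 7→Hole 8 = (50, 394, -289.6), Hole 7→Hole 9 = (233, -773, 195.6).
Normal n = (Hole 7→Hole 8) × (Hole 7→Hole 9) = (-146794.4, -77256.8, -130452).
So ∂z/∂E = −n_x/n_z = −1.12528 and ∂z/∂N = −n_y/n_z = −0.59222.
Intercept c from Hole 7: -92.6 + 238.56 + 440.02 = 585.98.
At (324, 1043): z = −364.6 − 617.7 + 585.98 = -396.3 m.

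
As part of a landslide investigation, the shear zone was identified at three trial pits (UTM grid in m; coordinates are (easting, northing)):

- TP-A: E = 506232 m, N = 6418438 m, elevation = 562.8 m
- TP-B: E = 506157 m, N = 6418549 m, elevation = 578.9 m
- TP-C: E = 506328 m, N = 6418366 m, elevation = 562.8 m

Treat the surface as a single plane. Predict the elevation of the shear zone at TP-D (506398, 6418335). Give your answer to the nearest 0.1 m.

Let the plane be z = a·E + b·N + c.
TP-B−TP-A: −75a + 111b = 16.1;  TP-C−TP-A: 96a − 72b = 0.
Solving gives a = 0.220547945, b = 0.294063927.
Then c = 562.8 − a·506232 − b·6418438 = −1998516.71.
At (506398, 6418335): z = 111685.0 + 1887400.8 − 1998516.71 = 569.1 m.

569.1 m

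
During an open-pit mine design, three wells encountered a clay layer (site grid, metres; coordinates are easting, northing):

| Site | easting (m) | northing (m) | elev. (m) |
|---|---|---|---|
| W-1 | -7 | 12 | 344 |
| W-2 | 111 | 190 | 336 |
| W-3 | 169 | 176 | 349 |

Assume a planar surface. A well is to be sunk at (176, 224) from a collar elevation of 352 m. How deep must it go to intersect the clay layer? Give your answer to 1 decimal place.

Let the plane be z = a·easting + b·northing + c.
W-2−W-1: 118a + 178b = −8;  W-3−W-1: 176a + 164b = 5.
Solving gives a = 0.18387, b = −0.16683.
Then c = 344 − a·-7 − b·12 = 347.29.
At (176, 224): z_contact = 32.36 − 37.37 + 347.29 = 342.28 m.
Depth below ground = 352 − 342.28 = 9.7 m.

9.7 m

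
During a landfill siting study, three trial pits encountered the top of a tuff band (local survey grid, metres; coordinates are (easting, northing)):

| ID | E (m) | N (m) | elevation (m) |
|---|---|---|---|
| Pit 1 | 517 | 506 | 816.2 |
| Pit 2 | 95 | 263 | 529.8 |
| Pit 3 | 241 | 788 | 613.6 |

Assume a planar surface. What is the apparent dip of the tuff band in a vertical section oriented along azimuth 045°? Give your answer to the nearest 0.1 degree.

25.1°

Two edge vectors: Pit 1→Pit 2 = (-422, -243, -286.4), Pit 1→Pit 3 = (-276, 282, -202.6).
Normal n = (Pit 1→Pit 2) × (Pit 1→Pit 3) = (129996.6, -6450.8, -186072).
So ∂z/∂E = −n_x/n_z = 0.69864 and ∂z/∂N = −n_y/n_z = −0.03467.
Unit vector along 045° is (sin 45°, cos 45°) = (0.7071, 0.7071).
Slope in that direction = a·(0.7071) + b·(0.7071) = 0.46950.
Apparent dip = arctan|0.46950| = 25.1° (true dip is 35.0°, so apparent ≤ true as expected).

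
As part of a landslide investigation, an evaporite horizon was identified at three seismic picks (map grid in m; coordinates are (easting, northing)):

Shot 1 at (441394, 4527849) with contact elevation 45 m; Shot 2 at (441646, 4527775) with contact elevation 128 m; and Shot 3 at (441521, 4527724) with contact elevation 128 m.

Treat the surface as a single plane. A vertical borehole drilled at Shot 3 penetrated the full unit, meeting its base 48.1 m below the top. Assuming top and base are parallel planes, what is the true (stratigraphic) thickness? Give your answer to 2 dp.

42.90 m

Let the plane be z = a·E + b·N + c.
Shot 2−Shot 1: 252a − 74b = 83;  Shot 3−Shot 1: 127a − 125b = 83.
Solving gives a = 0.19152, b = −0.46941.
|∇z| = √(a²+b²) = 0.50698, so dip δ = arctan(0.50698) = 26.88°.
True thickness = vertical thickness × cos δ = 48.1 × cos 26.88° = 42.90 m.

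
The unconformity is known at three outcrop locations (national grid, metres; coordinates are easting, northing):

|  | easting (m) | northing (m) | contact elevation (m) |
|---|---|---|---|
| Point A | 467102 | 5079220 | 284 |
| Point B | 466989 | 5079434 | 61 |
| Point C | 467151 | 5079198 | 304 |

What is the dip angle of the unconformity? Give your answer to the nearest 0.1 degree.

47.4°

Let the plane be z = a·easting + b·northing + c.
Point B−Point A: −113a + 214b = −223;  Point C−Point A: 49a − 22b = 20.
Solving gives a = −0.07825, b = −1.08337.
Gradient magnitude |∇z| = √(a² + b²) = √(0.00612 + 1.17370) = 1.08620.
True dip = arctan(1.08620) = 47.4°, dipping toward N (azimuth ≈ 004°).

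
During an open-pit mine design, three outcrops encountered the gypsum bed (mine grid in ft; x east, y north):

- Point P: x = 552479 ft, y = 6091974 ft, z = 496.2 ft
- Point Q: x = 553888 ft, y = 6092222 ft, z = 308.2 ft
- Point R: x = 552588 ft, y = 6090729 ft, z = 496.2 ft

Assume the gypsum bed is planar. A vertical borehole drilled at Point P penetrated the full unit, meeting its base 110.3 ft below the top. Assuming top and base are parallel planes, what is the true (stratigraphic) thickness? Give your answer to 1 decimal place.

109.4 ft

Let the plane be z = a·x + b·y + c.
Point Q−Point P: 1409a + 248b = −188;  Point R−Point P: 109a − 1245b = 0.
Solving gives a = −0.13140, b = −0.01150.
|∇z| = √(a²+b²) = 0.13191, so dip δ = arctan(0.13191) = 7.51°.
True thickness = vertical thickness × cos δ = 110.3 × cos 7.51° = 109.4 ft.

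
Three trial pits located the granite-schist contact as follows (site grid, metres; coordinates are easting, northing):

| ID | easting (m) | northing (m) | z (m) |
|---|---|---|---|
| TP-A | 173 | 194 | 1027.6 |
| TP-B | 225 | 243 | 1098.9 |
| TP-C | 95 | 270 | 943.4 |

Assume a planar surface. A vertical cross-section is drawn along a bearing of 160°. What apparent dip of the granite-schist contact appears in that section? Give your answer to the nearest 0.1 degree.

15.5°

Let the plane be z = a·easting + b·northing + c.
TP-B−TP-A: 52a + 49b = 71.3;  TP-C−TP-A: −78a + 76b = −84.2.
Solving gives a = 1.22776, b = 0.15217.
Unit vector along 160° is (sin 160°, cos 160°) = (0.3420, -0.9397).
Slope in that direction = a·(0.3420) + b·(-0.9397) = 0.27692.
Apparent dip = arctan|0.27692| = 15.5° (true dip is 51.1°, so apparent ≤ true as expected).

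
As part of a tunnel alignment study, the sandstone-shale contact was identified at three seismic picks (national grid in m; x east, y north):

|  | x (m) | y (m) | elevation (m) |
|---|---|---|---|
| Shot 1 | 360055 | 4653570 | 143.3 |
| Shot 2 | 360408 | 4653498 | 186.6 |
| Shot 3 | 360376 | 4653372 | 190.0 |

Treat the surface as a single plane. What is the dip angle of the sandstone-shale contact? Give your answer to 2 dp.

Two edge vectors: Shot 1→Shot 2 = (353, -72, 43.3), Shot 1→Shot 3 = (321, -198, 46.7).
Normal n = (Shot 1→Shot 2) × (Shot 1→Shot 3) = (5211, -2585.8, -46782).
So ∂z/∂x = −n_x/n_z = 0.11139 and ∂z/∂y = −n_y/n_z = −0.05527.
Gradient magnitude |∇z| = √(a² + b²) = √(0.01241 + 0.00306) = 0.12435.
True dip = arctan(0.12435) = 7.09°, dipping toward WNW (azimuth ≈ 296°).

7.09°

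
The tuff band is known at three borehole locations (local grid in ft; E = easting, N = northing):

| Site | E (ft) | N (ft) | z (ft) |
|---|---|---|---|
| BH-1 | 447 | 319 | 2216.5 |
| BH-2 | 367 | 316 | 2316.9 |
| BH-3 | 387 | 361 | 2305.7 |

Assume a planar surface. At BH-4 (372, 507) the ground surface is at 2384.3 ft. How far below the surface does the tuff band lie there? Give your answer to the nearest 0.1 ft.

Two edge vectors: BH-1→BH-2 = (-80, -3, 100.4), BH-1→BH-3 = (-60, 42, 89.2).
Normal n = (BH-1→BH-2) × (BH-1→BH-3) = (-4484.4, 1112, -3540).
So ∂z/∂E = −n_x/n_z = −1.26678 and ∂z/∂N = −n_y/n_z = 0.31412.
Intercept c from BH-1: 2216.5 + 566.25 − 100.21 = 2682.54.
At (372, 507): z_contact = −471.24 + 159.26 + 2682.54 = 2370.56 ft.
Depth below ground = 2384.3 − 2370.56 = 13.7 ft.

13.7 ft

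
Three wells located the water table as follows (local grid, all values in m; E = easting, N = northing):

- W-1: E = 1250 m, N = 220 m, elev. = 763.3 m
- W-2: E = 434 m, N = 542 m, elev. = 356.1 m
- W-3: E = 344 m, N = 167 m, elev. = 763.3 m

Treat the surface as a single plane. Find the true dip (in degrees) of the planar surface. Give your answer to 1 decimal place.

47.8°

Two edge vectors: W-1→W-2 = (-816, 322, -407.2), W-1→W-3 = (-906, -53, 0).
Normal n = (W-1→W-2) × (W-1→W-3) = (-21581.6, 368923.2, 334980).
So ∂z/∂E = −n_x/n_z = 0.06443 and ∂z/∂N = −n_y/n_z = −1.10133.
Gradient magnitude |∇z| = √(a² + b²) = √(0.00415 + 1.21293) = 1.10321.
True dip = arctan(1.10321) = 47.8°, dipping toward N (azimuth ≈ 357°).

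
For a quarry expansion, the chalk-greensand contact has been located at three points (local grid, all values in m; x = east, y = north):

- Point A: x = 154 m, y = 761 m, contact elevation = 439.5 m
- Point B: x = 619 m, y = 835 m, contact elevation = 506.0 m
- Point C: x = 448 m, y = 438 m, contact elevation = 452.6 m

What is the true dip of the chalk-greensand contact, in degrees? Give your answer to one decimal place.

8.7°

Two edge vectors: Point A→Point B = (465, 74, 66.5), Point A→Point C = (294, -323, 13.1).
Normal n = (Point A→Point B) × (Point A→Point C) = (22448.9, 13459.5, -171951).
So ∂z/∂x = −n_x/n_z = 0.13055 and ∂z/∂y = −n_y/n_z = 0.07828.
Gradient magnitude |∇z| = √(a² + b²) = √(0.01704 + 0.00613) = 0.15222.
True dip = arctan(0.15222) = 8.7°, dipping toward WSW (azimuth ≈ 239°).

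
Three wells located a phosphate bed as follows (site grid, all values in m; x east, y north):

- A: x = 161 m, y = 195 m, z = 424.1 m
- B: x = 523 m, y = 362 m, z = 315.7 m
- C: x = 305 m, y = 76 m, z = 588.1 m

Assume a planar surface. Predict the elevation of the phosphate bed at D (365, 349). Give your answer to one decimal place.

296.1 m

Two edge vectors: A→B = (362, 167, -108.4), A→C = (144, -119, 164).
Normal n = (A→B) × (A→C) = (14488.4, -74977.6, -67126).
So ∂z/∂x = −n_x/n_z = 0.21584 and ∂z/∂y = −n_y/n_z = −1.11697.
Intercept c from A: 424.1 − 34.75 + 217.81 = 607.16.
At (365, 349): z = 78.8 − 389.8 + 607.16 = 296.1 m.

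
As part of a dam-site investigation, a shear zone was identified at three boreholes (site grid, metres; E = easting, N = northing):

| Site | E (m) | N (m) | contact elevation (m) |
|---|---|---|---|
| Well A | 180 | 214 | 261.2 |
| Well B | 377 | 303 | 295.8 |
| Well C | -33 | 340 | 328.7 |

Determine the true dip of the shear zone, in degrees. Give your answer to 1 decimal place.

25.3°

Let the plane be z = a·E + b·N + c.
Well B−Well A: 197a + 89b = 34.6;  Well C−Well A: −213a + 126b = 67.5.
Solving gives a = −0.03764, b = 0.47208.
Gradient magnitude |∇z| = √(a² + b²) = √(0.00142 + 0.22286) = 0.47358.
True dip = arctan(0.47358) = 25.3°, dipping toward S (azimuth ≈ 175°).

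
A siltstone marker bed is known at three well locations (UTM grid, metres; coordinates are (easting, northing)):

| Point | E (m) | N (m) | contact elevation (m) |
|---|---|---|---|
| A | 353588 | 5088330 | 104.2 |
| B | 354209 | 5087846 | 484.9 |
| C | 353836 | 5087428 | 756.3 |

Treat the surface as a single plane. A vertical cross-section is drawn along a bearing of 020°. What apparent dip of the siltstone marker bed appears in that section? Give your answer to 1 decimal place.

Two edge vectors: A→B = (621, -484, 380.7), A→C = (248, -902, 652.1).
Normal n = (A→B) × (A→C) = (27775, -310540.5, -440110).
So ∂z/∂E = −n_x/n_z = 0.06311 and ∂z/∂N = −n_y/n_z = −0.70560.
Unit vector along 020° is (sin 20°, cos 20°) = (0.3420, 0.9397).
Slope in that direction = a·(0.3420) + b·(0.9397) = −0.64146.
Apparent dip = arctan|0.64146| = 32.7° (true dip is 35.3°, so apparent ≤ true as expected).

32.7°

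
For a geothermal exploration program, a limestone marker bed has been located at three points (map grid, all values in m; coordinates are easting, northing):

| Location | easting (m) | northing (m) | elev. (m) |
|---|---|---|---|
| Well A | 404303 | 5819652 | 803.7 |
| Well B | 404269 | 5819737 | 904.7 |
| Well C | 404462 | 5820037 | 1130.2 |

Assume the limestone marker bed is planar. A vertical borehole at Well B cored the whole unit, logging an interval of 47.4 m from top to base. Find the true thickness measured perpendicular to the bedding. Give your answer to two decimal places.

31.83 m

Let the plane be z = a·easting + b·northing + c.
Well B−Well A: −34a + 85b = 101;  Well C−Well A: 159a + 385b = 326.5.
Solving gives a = −0.41844, b = 1.02086.
|∇z| = √(a²+b²) = 1.10329, so dip δ = arctan(1.10329) = 47.81°.
True thickness = vertical thickness × cos δ = 47.4 × cos 47.81° = 31.83 m.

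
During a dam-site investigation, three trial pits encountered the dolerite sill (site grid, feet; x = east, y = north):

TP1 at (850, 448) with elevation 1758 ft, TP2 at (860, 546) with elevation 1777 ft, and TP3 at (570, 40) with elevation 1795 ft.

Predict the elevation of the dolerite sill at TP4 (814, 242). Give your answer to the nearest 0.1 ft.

1725.4 ft

Let the plane be z = a·x + b·y + c.
TP2−TP1: 10a + 98b = 19;  TP3−TP1: −280a − 408b = 37.
Solving gives a = −0.48707, b = 0.24358.
Then c = 1758 − a·850 − b·448 = 2062.89.
At (814, 242): z = −396.5 + 58.9 + 2062.89 = 1725.4 ft.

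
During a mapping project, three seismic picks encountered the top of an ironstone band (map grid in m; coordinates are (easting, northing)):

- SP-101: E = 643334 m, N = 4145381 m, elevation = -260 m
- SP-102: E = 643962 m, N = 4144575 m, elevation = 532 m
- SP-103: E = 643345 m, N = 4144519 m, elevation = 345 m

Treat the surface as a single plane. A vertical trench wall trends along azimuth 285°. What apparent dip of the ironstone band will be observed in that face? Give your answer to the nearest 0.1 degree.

28.1°

Let the plane be z = a·E + b·N + c.
SP-102−SP-101: 628a − 806b = 792;  SP-103−SP-101: 11a − 862b = 605.
Solving gives a = 0.36636, b = −0.69718.
Unit vector along 285° is (sin 285°, cos 285°) = (-0.9659, 0.2588).
Slope in that direction = a·(-0.9659) + b·(0.2588) = −0.53432.
Apparent dip = arctan|0.53432| = 28.1° (true dip is 38.2°, so apparent ≤ true as expected).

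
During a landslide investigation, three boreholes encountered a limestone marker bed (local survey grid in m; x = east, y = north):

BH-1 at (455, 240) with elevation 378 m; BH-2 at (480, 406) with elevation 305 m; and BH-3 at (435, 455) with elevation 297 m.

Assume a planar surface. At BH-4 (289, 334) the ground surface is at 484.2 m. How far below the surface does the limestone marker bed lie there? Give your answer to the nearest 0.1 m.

Let the plane be z = a·x + b·y + c.
BH-2−BH-1: 25a + 166b = −73;  BH-3−BH-1: −20a + 215b = −81.
Solving gives a = −0.25865, b = −0.40081.
Then c = 378 − a·455 − b·240 = 591.88.
At (289, 334): z_contact = −74.75 − 133.87 + 591.88 = 383.26 m.
Depth below ground = 484.2 − 383.26 = 100.9 m.

100.9 m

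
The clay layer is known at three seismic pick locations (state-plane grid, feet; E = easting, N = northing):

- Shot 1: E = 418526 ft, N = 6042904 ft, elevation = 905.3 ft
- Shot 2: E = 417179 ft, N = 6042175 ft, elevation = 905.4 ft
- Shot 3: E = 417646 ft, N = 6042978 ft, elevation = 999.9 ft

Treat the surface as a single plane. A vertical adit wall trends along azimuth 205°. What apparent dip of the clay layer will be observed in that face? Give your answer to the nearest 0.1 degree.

6.6°

Let the plane be z = a·E + b·N + c.
Shot 2−Shot 1: −1347a − 729b = 0.1;  Shot 3−Shot 1: −880a + 74b = 94.6.
Solving gives a = −0.09305, b = 0.17180.
Unit vector along 205° is (sin 205°, cos 205°) = (-0.4226, -0.9063).
Slope in that direction = a·(-0.4226) + b·(-0.9063) = −0.11638.
Apparent dip = arctan|0.11638| = 6.6° (true dip is 11.1°, so apparent ≤ true as expected).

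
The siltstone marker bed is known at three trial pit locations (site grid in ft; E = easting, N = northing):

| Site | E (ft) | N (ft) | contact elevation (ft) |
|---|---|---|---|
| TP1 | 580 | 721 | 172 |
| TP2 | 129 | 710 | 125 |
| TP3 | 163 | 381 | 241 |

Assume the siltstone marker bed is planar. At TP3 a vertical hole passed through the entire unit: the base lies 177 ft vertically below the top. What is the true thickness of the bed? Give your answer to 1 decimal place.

Two edge vectors: TP1→TP2 = (-451, -11, -47), TP1→TP3 = (-417, -340, 69).
Normal n = (TP1→TP2) × (TP1→TP3) = (-16739, 50718, 148753).
So ∂z/∂E = −n_x/n_z = 0.11253 and ∂z/∂N = −n_y/n_z = −0.34095.
|∇z| = √(a²+b²) = 0.35904, so dip δ = arctan(0.35904) = 19.75°.
True thickness = vertical thickness × cos δ = 177 × cos 19.75° = 166.6 ft.

166.6 ft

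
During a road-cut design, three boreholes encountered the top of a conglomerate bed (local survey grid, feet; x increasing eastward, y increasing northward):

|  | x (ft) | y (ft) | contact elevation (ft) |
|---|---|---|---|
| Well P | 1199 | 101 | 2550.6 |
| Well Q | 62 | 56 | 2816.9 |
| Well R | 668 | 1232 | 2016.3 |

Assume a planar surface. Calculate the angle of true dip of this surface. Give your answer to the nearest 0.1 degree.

31.4°

Let the plane be z = a·x + b·y + c.
Well Q−Well P: −1137a − 45b = 266.3;  Well R−Well P: −531a + 1131b = −534.3.
Solving gives a = −0.21158, b = −0.57175.
Gradient magnitude |∇z| = √(a² + b²) = √(0.04477 + 0.32690) = 0.60965.
True dip = arctan(0.60965) = 31.4°, dipping toward NNE (azimuth ≈ 020°).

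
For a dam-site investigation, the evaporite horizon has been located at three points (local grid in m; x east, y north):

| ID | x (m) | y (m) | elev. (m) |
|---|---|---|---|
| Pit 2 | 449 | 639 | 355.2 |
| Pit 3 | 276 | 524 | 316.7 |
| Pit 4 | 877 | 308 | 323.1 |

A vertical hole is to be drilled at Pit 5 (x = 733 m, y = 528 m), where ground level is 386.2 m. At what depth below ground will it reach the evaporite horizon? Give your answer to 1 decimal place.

29.8 m

Let the plane be z = a·x + b·y + c.
Pit 3−Pit 2: −173a − 115b = −38.5;  Pit 4−Pit 2: 428a − 331b = −32.1.
Solving gives a = 0.08501, b = 0.20690.
Then c = 355.2 − a·449 − b·639 = 184.82.
At (733, 528): z_contact = 62.31 + 109.24 + 184.82 = 356.38 m.
Depth below ground = 386.2 − 356.38 = 29.8 m.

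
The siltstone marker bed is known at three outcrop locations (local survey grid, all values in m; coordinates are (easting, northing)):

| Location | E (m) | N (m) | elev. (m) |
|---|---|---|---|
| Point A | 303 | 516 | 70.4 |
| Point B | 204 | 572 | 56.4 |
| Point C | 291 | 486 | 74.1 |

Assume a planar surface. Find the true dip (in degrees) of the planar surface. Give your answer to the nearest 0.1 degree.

9.0°

Two edge vectors: Point A→Point B = (-99, 56, -14), Point A→Point C = (-12, -30, 3.7).
Normal n = (Point A→Point B) × (Point A→Point C) = (-212.8, 534.3, 3642).
So ∂z/∂E = −n_x/n_z = 0.05843 and ∂z/∂N = −n_y/n_z = −0.14671.
Gradient magnitude |∇z| = √(a² + b²) = √(0.00341 + 0.02152) = 0.15791.
True dip = arctan(0.15791) = 9.0°, dipping toward NNW (azimuth ≈ 338°).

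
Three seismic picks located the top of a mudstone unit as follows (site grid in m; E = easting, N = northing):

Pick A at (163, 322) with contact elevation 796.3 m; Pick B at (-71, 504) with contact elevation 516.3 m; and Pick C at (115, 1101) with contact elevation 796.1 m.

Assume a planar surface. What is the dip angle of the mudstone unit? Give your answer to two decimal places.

Let the plane be z = a·E + b·N + c.
Pick B−Pick A: −234a + 182b = −280;  Pick C−Pick A: −48a + 779b = −0.2.
Solving gives a = 1.25660, b = 0.07717.
Gradient magnitude |∇z| = √(a² + b²) = √(1.57905 + 0.00596) = 1.25897.
True dip = arctan(1.25897) = 51.54°, dipping toward W (azimuth ≈ 266°).

51.54°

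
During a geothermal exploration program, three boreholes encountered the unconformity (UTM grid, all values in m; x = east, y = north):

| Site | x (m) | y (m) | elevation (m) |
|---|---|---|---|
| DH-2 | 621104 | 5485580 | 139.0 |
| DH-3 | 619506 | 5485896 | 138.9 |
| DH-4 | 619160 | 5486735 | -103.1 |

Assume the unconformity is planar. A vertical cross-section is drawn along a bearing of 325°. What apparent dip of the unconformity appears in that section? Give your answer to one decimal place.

Let the plane be z = a·x + b·y + c.
DH-3−DH-2: −1598a + 316b = −0.1;  DH-4−DH-2: −1944a + 1155b = −242.1.
Solving gives a = −0.06203, b = −0.31402.
Unit vector along 325° is (sin 325°, cos 325°) = (-0.5736, 0.8192).
Slope in that direction = a·(-0.5736) + b·(0.8192) = −0.22165.
Apparent dip = arctan|0.22165| = 12.5° (true dip is 17.7°, so apparent ≤ true as expected).

12.5°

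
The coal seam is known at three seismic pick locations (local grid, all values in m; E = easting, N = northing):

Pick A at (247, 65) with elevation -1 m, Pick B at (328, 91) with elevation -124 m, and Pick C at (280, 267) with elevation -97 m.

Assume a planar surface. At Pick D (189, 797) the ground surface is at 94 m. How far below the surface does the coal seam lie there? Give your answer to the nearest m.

187 m

Let the plane be z = a·E + b·N + c.
Pick B−Pick A: 81a + 26b = −123;  Pick C−Pick A: 33a + 202b = −96.
Solving gives a = −1.44156, b = −0.23974.
Then c = -1 − a·247 − b·65 = 370.65.
At (189, 797): z_contact = −272.5 − 191.1 + 370.65 = -92.9 m.
Depth below ground = 94 − (-92.9) = 187 m.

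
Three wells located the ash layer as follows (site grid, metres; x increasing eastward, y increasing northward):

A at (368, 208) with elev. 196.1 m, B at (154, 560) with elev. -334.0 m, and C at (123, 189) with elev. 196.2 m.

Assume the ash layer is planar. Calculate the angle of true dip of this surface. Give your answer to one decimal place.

Let the plane be z = a·x + b·y + c.
B−A: −214a + 352b = −530.1;  C−A: −245a − 19b = 0.1.
Solving gives a = 0.11114, b = −1.43840.
Gradient magnitude |∇z| = √(a² + b²) = √(0.01235 + 2.06899) = 1.44268.
True dip = arctan(1.44268) = 55.3°, dipping toward N (azimuth ≈ 356°).

55.3°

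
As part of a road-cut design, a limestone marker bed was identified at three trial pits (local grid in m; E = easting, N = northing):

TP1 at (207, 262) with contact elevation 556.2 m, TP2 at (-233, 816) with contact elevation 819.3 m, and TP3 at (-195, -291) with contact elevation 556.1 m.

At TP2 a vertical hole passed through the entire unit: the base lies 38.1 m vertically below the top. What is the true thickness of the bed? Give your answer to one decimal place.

35.5 m

Two edge vectors: TP1→TP2 = (-440, 554, 263.1), TP1→TP3 = (-402, -553, -0.1).
Normal n = (TP1→TP2) × (TP1→TP3) = (145438.9, -105810.2, 466028).
So ∂z/∂E = −n_x/n_z = −0.31208 and ∂z/∂N = −n_y/n_z = 0.22705.
|∇z| = √(a²+b²) = 0.38593, so dip δ = arctan(0.38593) = 21.10°.
True thickness = vertical thickness × cos δ = 38.1 × cos 21.10° = 35.5 m.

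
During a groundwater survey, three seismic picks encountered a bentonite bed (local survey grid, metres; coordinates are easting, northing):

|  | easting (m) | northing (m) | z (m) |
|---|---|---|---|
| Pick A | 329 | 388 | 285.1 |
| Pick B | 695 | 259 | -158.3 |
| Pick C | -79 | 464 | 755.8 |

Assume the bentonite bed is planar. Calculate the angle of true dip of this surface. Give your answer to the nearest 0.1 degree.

48.8°

Let the plane be z = a·easting + b·northing + c.
Pick B−Pick A: 366a − 129b = −443.4;  Pick C−Pick A: −408a + 76b = 470.7.
Solving gives a = −1.08889, b = 0.34780.
Gradient magnitude |∇z| = √(a² + b²) = √(1.18568 + 0.12096) = 1.14309.
True dip = arctan(1.14309) = 48.8°, dipping toward ESE (azimuth ≈ 108°).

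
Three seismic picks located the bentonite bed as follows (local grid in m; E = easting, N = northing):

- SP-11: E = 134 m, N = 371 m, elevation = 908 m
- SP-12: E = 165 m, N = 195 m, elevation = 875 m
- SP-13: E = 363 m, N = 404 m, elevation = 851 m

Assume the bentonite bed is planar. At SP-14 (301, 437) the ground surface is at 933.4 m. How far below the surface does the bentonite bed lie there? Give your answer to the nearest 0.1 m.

Let the plane be z = a·E + b·N + c.
SP-12−SP-11: 31a − 176b = −33;  SP-13−SP-11: 229a + 33b = −57.
Solving gives a = −0.26910, b = 0.14010.
Then c = 908 − a·134 − b·371 = 892.08.
At (301, 437): z_contact = −81.00 + 61.22 + 892.08 = 872.31 m.
Depth below ground = 933.4 − 872.31 = 61.1 m.

61.1 m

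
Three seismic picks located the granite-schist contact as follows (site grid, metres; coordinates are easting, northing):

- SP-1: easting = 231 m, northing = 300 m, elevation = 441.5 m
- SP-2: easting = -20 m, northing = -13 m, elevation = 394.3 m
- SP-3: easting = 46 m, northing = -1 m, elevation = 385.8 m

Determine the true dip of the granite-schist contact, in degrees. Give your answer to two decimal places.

Let the plane be z = a·easting + b·northing + c.
SP-2−SP-1: −251a − 313b = −47.2;  SP-3−SP-1: −185a − 301b = −55.7.
Solving gives a = −0.18287, b = 0.29744.
Gradient magnitude |∇z| = √(a² + b²) = √(0.03344 + 0.08847) = 0.34916.
True dip = arctan(0.34916) = 19.25°, dipping toward SSE (azimuth ≈ 148°).

19.25°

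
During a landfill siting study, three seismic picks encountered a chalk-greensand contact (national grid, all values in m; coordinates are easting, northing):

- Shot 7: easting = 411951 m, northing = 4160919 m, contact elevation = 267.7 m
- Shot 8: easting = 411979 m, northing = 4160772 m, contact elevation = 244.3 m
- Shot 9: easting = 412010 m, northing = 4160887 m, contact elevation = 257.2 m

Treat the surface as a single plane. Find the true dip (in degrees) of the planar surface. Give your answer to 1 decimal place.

9.8°

Two edge vectors: Shot 7→Shot 8 = (28, -147, -23.4), Shot 7→Shot 9 = (59, -32, -10.5).
Normal n = (Shot 7→Shot 8) × (Shot 7→Shot 9) = (794.7, -1086.6, 7777).
So ∂z/∂easting = −n_x/n_z = −0.10219 and ∂z/∂northing = −n_y/n_z = 0.13972.
Gradient magnitude |∇z| = √(a² + b²) = √(0.01044 + 0.01952) = 0.17310.
True dip = arctan(0.17310) = 9.8°, dipping toward SE (azimuth ≈ 144°).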